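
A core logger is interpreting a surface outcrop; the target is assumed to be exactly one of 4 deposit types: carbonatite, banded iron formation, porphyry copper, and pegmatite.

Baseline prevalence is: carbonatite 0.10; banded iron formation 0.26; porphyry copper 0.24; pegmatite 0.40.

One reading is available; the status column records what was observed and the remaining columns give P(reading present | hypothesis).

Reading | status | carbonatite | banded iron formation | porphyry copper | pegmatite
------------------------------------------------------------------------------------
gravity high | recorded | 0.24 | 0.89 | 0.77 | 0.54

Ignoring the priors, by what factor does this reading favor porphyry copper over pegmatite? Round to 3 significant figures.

The Bayes factor is the ratio of the two likelihoods.
  porphyry copper: 0.77
  pegmatite: 0.54
Bayes factor = 0.77 / 0.54 ≈ 1.43

1.43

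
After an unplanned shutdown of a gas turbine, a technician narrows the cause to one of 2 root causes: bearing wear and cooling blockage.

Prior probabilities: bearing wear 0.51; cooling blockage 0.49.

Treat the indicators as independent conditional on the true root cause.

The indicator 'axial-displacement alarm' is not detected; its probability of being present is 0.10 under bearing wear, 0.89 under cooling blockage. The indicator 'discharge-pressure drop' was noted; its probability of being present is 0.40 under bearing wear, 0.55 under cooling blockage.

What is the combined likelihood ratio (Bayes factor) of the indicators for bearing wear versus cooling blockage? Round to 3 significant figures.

Take the product of per-indicator likelihoods under each hypothesis (using 1 − P(present | H) for each absent indicator), then divide.
  bearing wear: (1 − 0.10) × 0.40 = 0.36
  cooling blockage: (1 − 0.89) × 0.55 = 0.0605
Bayes factor = 0.36 / 0.0605 ≈ 5.95

5.95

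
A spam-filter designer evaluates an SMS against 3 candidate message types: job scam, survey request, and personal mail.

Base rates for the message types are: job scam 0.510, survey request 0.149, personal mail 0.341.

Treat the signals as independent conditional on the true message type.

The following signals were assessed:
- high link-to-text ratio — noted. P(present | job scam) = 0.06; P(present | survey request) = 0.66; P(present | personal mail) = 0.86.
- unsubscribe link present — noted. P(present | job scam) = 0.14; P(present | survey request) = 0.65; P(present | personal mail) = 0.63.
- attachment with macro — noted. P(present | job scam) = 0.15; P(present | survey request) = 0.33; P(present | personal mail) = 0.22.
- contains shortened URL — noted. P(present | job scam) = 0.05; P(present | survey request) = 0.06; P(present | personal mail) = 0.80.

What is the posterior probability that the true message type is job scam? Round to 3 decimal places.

0.001

Multiply each prior by the joint likelihood of the signal pattern:
  job scam: 0.510 × 0.06 × 0.14 × 0.15 × 0.05 = 3.213e-05
  survey request: 0.149 × 0.66 × 0.65 × 0.33 × 0.06 = 0.0012656
  personal mail: 0.341 × 0.86 × 0.63 × 0.22 × 0.80 = 0.032517
Marginal likelihood of the evidence = 0.033814.
P(job scam | evidence) = 3.213e-05 / 0.033814 ≈ 0.001.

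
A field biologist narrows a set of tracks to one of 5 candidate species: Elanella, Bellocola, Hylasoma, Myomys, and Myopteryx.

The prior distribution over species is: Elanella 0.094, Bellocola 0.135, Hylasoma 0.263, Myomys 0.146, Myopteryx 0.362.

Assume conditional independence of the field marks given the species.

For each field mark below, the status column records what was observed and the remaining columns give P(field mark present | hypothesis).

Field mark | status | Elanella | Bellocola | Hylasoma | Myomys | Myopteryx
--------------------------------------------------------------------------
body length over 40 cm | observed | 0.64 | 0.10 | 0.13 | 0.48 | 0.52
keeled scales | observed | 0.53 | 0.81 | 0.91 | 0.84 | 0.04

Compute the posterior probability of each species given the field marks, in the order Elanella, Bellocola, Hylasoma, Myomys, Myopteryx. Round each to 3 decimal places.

0.227, 0.078, 0.222, 0.419, 0.054

For each hypothesis, the unnormalized posterior weight is prior × product of the field mark likelihoods:
  Elanella: 0.094 × 0.64 × 0.53 = 0.031885
  Bellocola: 0.135 × 0.10 × 0.81 = 0.010935
  Hylasoma: 0.263 × 0.13 × 0.91 = 0.031113
  Myomys: 0.146 × 0.48 × 0.84 = 0.058867
  Myopteryx: 0.362 × 0.52 × 0.04 = 0.0075296
Marginal likelihood of the evidence = 0.14033.
P(Elanella | evidence) = 0.031885 / 0.14033 ≈ 0.227
P(Bellocola | evidence) = 0.010935 / 0.14033 ≈ 0.078
P(Hylasoma | evidence) = 0.031113 / 0.14033 ≈ 0.222
P(Myomys | evidence) = 0.058867 / 0.14033 ≈ 0.419
P(Myopteryx | evidence) = 0.0075296 / 0.14033 ≈ 0.054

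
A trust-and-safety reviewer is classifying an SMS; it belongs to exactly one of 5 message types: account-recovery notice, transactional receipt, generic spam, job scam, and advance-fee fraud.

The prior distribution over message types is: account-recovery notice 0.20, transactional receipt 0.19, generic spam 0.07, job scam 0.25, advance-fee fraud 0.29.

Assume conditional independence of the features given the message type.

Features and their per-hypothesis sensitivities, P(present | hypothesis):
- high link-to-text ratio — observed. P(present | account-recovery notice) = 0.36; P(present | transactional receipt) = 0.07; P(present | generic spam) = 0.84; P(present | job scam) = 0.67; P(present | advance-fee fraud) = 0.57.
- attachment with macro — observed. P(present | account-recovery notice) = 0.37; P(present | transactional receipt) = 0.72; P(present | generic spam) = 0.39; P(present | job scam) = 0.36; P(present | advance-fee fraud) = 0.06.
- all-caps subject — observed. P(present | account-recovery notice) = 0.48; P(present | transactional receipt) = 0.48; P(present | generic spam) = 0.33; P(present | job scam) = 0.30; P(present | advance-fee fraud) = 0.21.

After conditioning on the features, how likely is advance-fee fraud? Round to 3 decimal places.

0.046

Multiply each prior by the joint likelihood of the feature pattern:
  account-recovery notice: 0.20 × 0.36 × 0.37 × 0.48 = 0.012787
  transactional receipt: 0.19 × 0.07 × 0.72 × 0.48 = 0.0045965
  generic spam: 0.07 × 0.84 × 0.39 × 0.33 = 0.0075676
  job scam: 0.25 × 0.67 × 0.36 × 0.30 = 0.01809
  advance-fee fraud: 0.29 × 0.57 × 0.06 × 0.21 = 0.0020828
Marginal likelihood of the evidence = 0.045124.
P(advance-fee fraud | evidence) = 0.0020828 / 0.045124 ≈ 0.046.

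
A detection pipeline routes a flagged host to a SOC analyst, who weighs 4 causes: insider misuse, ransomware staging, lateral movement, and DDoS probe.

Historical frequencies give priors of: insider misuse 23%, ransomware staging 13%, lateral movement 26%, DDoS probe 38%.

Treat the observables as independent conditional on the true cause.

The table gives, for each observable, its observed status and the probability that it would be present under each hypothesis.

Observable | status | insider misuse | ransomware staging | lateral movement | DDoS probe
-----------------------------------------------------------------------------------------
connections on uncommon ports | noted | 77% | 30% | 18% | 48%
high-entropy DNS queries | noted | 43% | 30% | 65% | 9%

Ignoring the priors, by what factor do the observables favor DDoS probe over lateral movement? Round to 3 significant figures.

Joint likelihood of the observable pattern under each hypothesis:
  DDoS probe: 0.48 × 0.09 = 0.0432
  lateral movement: 0.18 × 0.65 = 0.117
Bayes factor = 0.0432 / 0.117 ≈ 0.369

0.369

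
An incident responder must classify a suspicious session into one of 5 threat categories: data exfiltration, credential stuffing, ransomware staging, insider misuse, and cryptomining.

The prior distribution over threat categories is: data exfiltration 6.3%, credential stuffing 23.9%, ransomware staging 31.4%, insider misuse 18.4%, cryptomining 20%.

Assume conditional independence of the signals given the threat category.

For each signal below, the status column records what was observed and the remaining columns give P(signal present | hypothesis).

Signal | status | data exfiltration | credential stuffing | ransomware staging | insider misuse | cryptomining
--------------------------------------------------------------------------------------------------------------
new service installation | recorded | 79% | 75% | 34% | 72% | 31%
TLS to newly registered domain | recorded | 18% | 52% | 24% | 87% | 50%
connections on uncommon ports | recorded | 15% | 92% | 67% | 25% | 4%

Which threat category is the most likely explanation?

credential stuffing

For each hypothesis, the unnormalized posterior weight is prior × product of the signal likelihoods:
  data exfiltration: 0.063 × 0.79 × 0.18 × 0.15 = 0.0013438
  credential stuffing: 0.239 × 0.75 × 0.52 × 0.92 = 0.085753
  ransomware staging: 0.314 × 0.34 × 0.24 × 0.67 = 0.017167
  insider misuse: 0.184 × 0.72 × 0.87 × 0.25 = 0.028814
  cryptomining: 0.200 × 0.31 × 0.50 × 0.04 = 0.00124
Marginal likelihood of the evidence = 0.13432.
P(data exfiltration | evidence) ≈ 0.0013438 / 0.13432 ≈ 0.010
P(credential stuffing | evidence) ≈ 0.085753 / 0.13432 ≈ 0.638
P(ransomware staging | evidence) ≈ 0.017167 / 0.13432 ≈ 0.128
P(insider misuse | evidence) ≈ 0.028814 / 0.13432 ≈ 0.215
P(cryptomining | evidence) ≈ 0.00124 / 0.13432 ≈ 0.009
The largest is 0.638, so credential stuffing is most probable.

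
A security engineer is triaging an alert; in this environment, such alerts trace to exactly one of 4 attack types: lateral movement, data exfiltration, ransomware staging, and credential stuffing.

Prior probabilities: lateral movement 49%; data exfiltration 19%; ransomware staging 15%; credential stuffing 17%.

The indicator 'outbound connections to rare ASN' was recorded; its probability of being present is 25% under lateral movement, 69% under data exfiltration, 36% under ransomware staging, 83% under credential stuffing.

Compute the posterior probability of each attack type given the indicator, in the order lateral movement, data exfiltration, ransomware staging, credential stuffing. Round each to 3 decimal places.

By Bayes' rule, the unnormalized weight for each hypothesis is prior × likelihood:
  lateral movement: 0.49 × 0.25 = 0.1225
  data exfiltration: 0.19 × 0.69 = 0.1311
  ransomware staging: 0.15 × 0.36 = 0.054
  credential stuffing: 0.17 × 0.83 = 0.1411
The unnormalized weights sum to 0.4487.
P(lateral movement | evidence) = 0.1225 / 0.4487 ≈ 0.273
P(data exfiltration | evidence) = 0.1311 / 0.4487 ≈ 0.292
P(ransomware staging | evidence) = 0.054 / 0.4487 ≈ 0.120
P(credential stuffing | evidence) = 0.1411 / 0.4487 ≈ 0.314

0.273, 0.292, 0.120, 0.314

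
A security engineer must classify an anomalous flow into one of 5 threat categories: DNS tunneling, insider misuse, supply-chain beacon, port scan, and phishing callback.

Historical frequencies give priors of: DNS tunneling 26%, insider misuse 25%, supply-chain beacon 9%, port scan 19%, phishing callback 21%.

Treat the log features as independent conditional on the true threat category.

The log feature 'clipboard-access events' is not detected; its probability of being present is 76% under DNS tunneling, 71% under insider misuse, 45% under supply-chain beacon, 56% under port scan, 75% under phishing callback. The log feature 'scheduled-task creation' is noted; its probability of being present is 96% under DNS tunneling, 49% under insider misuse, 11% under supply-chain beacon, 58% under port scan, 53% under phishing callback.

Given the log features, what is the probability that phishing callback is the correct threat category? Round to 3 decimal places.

For each hypothesis, the unnormalized posterior weight is prior × product of the log feature likelihoods (using 1 − P(present | H) for each absent log feature):
  DNS tunneling: 0.26 × (1 − 0.76) × 0.96 = 0.059904
  insider misuse: 0.25 × (1 − 0.71) × 0.49 = 0.035525
  supply-chain beacon: 0.09 × (1 − 0.45) × 0.11 = 0.005445
  port scan: 0.19 × (1 − 0.56) × 0.58 = 0.048488
  phishing callback: 0.21 × (1 − 0.75) × 0.53 = 0.027825
Normalizing constant Z = 0.059904 + 0.035525 + 0.005445 + 0.048488 + 0.027825 = 0.17719.
P(phishing callback | evidence) = 0.027825 / 0.17719 ≈ 0.157.

0.157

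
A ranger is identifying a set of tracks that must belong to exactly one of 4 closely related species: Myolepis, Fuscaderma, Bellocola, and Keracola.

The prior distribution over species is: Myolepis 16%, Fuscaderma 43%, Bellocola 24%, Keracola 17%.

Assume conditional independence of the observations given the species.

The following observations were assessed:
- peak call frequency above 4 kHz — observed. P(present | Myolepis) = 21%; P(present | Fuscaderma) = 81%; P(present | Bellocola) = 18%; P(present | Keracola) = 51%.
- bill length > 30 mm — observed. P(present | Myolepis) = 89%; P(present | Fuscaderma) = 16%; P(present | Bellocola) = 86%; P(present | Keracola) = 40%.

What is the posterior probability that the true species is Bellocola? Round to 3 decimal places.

0.236

Multiply each prior by the joint likelihood of the evidence pattern:
  Myolepis: 0.16 × 0.21 × 0.89 = 0.029904
  Fuscaderma: 0.43 × 0.81 × 0.16 = 0.055728
  Bellocola: 0.24 × 0.18 × 0.86 = 0.037152
  Keracola: 0.17 × 0.51 × 0.40 = 0.03468
Normalizing constant Z = 0.029904 + 0.055728 + 0.037152 + 0.03468 = 0.15746.
P(Bellocola | evidence) = 0.037152 / 0.15746 ≈ 0.236.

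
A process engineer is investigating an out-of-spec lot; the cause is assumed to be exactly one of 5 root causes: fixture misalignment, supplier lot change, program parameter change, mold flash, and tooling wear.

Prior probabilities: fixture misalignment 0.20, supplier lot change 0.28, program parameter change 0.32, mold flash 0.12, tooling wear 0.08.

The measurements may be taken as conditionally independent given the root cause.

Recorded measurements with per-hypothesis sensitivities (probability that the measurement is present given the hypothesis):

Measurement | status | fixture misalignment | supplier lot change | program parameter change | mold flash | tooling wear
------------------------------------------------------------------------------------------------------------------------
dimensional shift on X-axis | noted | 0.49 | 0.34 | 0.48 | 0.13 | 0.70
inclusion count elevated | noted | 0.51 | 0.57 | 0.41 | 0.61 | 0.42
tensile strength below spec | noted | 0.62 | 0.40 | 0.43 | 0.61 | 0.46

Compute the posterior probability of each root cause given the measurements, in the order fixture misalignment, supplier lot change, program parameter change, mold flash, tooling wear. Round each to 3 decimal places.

0.321, 0.225, 0.281, 0.060, 0.112

By Bayes' rule with conditional independence, the unnormalized weight for each hypothesis is prior × ∏ likelihoods:
  fixture misalignment: 0.20 × 0.49 × 0.51 × 0.62 = 0.030988
  supplier lot change: 0.28 × 0.34 × 0.57 × 0.40 = 0.021706
  program parameter change: 0.32 × 0.48 × 0.41 × 0.43 = 0.02708
  mold flash: 0.12 × 0.13 × 0.61 × 0.61 = 0.0058048
  tooling wear: 0.08 × 0.70 × 0.42 × 0.46 = 0.010819
The unnormalized weights sum to 0.096397.
P(fixture misalignment | evidence) = 0.030988 / 0.096397 ≈ 0.321
P(supplier lot change | evidence) = 0.021706 / 0.096397 ≈ 0.225
P(program parameter change | evidence) = 0.02708 / 0.096397 ≈ 0.281
P(mold flash | evidence) = 0.0058048 / 0.096397 ≈ 0.060
P(tooling wear | evidence) = 0.010819 / 0.096397 ≈ 0.112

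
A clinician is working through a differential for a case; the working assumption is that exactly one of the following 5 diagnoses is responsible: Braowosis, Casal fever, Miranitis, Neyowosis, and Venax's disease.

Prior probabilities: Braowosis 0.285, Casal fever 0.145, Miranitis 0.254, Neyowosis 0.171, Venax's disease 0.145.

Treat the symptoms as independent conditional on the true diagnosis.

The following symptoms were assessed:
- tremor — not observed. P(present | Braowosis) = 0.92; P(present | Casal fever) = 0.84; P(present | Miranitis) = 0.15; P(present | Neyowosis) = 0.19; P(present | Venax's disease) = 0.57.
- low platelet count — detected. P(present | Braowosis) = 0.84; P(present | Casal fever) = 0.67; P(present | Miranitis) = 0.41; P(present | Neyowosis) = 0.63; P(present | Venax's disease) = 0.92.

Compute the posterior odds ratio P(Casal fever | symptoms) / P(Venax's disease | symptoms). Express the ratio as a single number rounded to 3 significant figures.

Posterior odds equal prior odds times the likelihood ratio; only the two competing hypotheses matter (using 1 − P(present | H) for each absent symptom).
  Casal fever: 0.145 × (1 − 0.84) × 0.67 = 0.015544
  Venax's disease: 0.145 × (1 − 0.57) × 0.92 = 0.057362
Odds(Casal fever : Venax's disease) = 0.015544 / 0.057362 ≈ 0.271.

0.271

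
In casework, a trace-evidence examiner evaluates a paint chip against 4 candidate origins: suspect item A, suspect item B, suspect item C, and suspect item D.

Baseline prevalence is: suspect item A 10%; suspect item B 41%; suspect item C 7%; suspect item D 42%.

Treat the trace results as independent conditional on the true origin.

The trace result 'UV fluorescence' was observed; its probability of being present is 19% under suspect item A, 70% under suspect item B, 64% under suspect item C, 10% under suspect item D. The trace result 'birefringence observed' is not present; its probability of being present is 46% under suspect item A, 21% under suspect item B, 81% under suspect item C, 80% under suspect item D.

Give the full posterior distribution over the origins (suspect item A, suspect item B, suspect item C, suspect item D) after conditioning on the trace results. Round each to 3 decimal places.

Multiply each prior by the joint likelihood of the trace result pattern (using 1 − P(present | H) for each absent trace result):
  suspect item A: 0.10 × 0.19 × (1 − 0.46) = 0.01026
  suspect item B: 0.41 × 0.70 × (1 − 0.21) = 0.22673
  suspect item C: 0.07 × 0.64 × (1 − 0.81) = 0.008512
  suspect item D: 0.42 × 0.10 × (1 − 0.80) = 0.0084
Marginal likelihood of the evidence = 0.2539.
P(suspect item A | evidence) = 0.01026 / 0.2539 ≈ 0.040
P(suspect item B | evidence) = 0.22673 / 0.2539 ≈ 0.893
P(suspect item C | evidence) = 0.008512 / 0.2539 ≈ 0.034
P(suspect item D | evidence) = 0.0084 / 0.2539 ≈ 0.033

0.040, 0.893, 0.034, 0.033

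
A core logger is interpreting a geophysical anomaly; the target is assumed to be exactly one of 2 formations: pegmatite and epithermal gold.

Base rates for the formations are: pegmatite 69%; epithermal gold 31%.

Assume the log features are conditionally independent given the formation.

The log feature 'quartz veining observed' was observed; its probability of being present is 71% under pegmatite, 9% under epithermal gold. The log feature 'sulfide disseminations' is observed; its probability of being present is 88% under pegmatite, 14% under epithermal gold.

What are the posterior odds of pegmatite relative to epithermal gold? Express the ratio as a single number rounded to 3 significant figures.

110

Unnormalized posterior weight (prior times the log feature likelihoods) for each of the two hypotheses:
  pegmatite: 0.69 × 0.71 × 0.88 = 0.43111
  epithermal gold: 0.31 × 0.09 × 0.14 = 0.003906
Posterior odds = 0.43111 / 0.003906 ≈ 110.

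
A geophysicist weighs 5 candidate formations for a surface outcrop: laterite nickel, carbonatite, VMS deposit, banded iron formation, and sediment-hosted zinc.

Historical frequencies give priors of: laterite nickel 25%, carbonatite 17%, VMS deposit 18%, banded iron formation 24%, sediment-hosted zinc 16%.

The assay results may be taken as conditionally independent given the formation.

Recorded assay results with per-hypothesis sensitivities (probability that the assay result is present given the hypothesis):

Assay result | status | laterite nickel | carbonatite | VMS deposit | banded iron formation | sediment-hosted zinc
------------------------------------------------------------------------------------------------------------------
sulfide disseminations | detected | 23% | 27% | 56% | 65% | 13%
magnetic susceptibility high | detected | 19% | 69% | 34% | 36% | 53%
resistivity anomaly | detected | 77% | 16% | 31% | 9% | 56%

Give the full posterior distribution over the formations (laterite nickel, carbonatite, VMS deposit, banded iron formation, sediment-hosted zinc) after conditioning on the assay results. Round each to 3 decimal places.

By Bayes' rule with conditional independence, the unnormalized weight for each hypothesis is prior × ∏ likelihoods:
  laterite nickel: 0.25 × 0.23 × 0.19 × 0.77 = 0.0084123
  carbonatite: 0.17 × 0.27 × 0.69 × 0.16 = 0.0050674
  VMS deposit: 0.18 × 0.56 × 0.34 × 0.31 = 0.010624
  banded iron formation: 0.24 × 0.65 × 0.36 × 0.09 = 0.0050544
  sediment-hosted zinc: 0.16 × 0.13 × 0.53 × 0.56 = 0.0061734
The unnormalized weights sum to 0.035332.
P(laterite nickel | evidence) = 0.0084123 / 0.035332 ≈ 0.238
P(carbonatite | evidence) = 0.0050674 / 0.035332 ≈ 0.143
P(VMS deposit | evidence) = 0.010624 / 0.035332 ≈ 0.301
P(banded iron formation | evidence) = 0.0050544 / 0.035332 ≈ 0.143
P(sediment-hosted zinc | evidence) = 0.0061734 / 0.035332 ≈ 0.175

0.238, 0.143, 0.301, 0.143, 0.175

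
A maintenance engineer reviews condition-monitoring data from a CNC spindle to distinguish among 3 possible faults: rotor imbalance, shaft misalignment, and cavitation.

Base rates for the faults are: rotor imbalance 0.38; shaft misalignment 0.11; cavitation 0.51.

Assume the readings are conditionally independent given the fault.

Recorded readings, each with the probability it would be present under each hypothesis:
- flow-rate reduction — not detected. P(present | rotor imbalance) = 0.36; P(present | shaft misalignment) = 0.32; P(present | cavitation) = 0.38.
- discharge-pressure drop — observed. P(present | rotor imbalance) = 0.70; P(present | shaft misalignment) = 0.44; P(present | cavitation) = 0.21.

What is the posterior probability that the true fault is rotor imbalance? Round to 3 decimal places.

For each hypothesis, the unnormalized posterior weight is prior × product of the reading likelihoods (using 1 − P(present | H) for each absent reading):
  rotor imbalance: 0.38 × (1 − 0.36) × 0.70 = 0.17024
  shaft misalignment: 0.11 × (1 − 0.32) × 0.44 = 0.032912
  cavitation: 0.51 × (1 − 0.38) × 0.21 = 0.066402
Normalizing constant Z = 0.17024 + 0.032912 + 0.066402 = 0.26955.
P(rotor imbalance | evidence) = 0.17024 / 0.26955 ≈ 0.632.

0.632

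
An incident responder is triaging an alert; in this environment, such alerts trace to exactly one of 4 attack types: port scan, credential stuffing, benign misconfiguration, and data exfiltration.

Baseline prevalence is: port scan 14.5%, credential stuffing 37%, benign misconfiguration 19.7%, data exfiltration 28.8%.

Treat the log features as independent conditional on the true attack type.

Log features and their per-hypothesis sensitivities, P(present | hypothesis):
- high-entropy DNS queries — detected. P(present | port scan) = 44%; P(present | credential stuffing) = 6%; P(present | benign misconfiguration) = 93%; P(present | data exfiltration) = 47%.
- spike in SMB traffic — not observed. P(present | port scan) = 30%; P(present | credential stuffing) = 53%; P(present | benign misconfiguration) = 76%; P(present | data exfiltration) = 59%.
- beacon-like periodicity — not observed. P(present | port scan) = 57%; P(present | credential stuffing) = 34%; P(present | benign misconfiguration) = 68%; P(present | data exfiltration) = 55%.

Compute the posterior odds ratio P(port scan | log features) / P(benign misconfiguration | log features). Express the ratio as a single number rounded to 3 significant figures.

1.36

Posterior odds equal prior odds times the likelihood ratio; only the two competing hypotheses matter (using 1 − P(present | H) for each absent log feature).
  port scan: 0.145 × 0.44 × (1 − 0.30) × (1 − 0.57) = 0.019204
  benign misconfiguration: 0.197 × 0.93 × (1 − 0.76) × (1 − 0.68) = 0.014071
Odds(port scan : benign misconfiguration) = 0.019204 / 0.014071 ≈ 1.36.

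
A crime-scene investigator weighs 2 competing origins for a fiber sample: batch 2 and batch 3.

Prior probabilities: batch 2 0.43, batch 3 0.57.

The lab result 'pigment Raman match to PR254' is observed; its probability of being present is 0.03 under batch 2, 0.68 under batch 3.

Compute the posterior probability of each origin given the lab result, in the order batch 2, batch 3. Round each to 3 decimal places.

0.032, 0.968

Multiply each prior by the likelihood of the lab result:
  batch 2: 0.43 × 0.03 = 0.0129
  batch 3: 0.57 × 0.68 = 0.3876
The unnormalized weights sum to 0.4005.
P(batch 2 | evidence) = 0.0129 / 0.4005 ≈ 0.032
P(batch 3 | evidence) = 0.3876 / 0.4005 ≈ 0.968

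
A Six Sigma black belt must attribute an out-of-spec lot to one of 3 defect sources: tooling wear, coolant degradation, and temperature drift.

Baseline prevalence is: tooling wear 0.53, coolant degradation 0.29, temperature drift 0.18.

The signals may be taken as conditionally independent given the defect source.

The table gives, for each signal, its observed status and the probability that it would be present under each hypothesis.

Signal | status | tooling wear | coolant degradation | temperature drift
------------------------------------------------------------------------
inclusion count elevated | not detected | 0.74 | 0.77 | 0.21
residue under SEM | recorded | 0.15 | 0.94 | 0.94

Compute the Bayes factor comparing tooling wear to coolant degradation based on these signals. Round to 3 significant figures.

Take the product of per-signal likelihoods under each hypothesis (using 1 − P(present | H) for each absent signal), then divide.
  tooling wear: (1 − 0.74) × 0.15 = 0.039
  coolant degradation: (1 − 0.77) × 0.94 = 0.2162
Bayes factor = 0.039 / 0.2162 ≈ 0.180

0.180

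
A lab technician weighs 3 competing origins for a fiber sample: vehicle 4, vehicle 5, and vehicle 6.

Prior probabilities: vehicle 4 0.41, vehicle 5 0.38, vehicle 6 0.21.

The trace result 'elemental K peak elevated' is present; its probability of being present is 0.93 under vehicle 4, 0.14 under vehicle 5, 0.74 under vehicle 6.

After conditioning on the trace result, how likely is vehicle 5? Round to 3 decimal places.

0.090

For each hypothesis, the unnormalized posterior weight is prior × likelihood:
  vehicle 4: 0.41 × 0.93 = 0.3813
  vehicle 5: 0.38 × 0.14 = 0.0532
  vehicle 6: 0.21 × 0.74 = 0.1554
Normalizing constant Z = 0.3813 + 0.0532 + 0.1554 = 0.5899.
P(vehicle 5 | evidence) = 0.0532 / 0.5899 ≈ 0.090.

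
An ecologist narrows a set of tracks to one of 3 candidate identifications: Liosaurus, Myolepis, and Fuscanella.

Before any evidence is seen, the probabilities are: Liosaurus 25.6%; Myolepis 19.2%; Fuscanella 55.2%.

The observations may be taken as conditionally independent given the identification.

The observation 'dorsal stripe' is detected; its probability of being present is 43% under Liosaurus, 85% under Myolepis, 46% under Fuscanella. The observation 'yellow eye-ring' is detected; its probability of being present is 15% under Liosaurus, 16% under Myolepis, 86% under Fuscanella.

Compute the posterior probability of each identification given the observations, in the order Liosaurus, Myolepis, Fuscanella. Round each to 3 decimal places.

For each hypothesis, the unnormalized posterior weight is prior × product of the observation likelihoods:
  Liosaurus: 0.256 × 0.43 × 0.15 = 0.016512
  Myolepis: 0.192 × 0.85 × 0.16 = 0.026112
  Fuscanella: 0.552 × 0.46 × 0.86 = 0.21837
Normalizing constant Z = 0.016512 + 0.026112 + 0.21837 = 0.261.
P(Liosaurus | evidence) = 0.016512 / 0.261 ≈ 0.063
P(Myolepis | evidence) = 0.026112 / 0.261 ≈ 0.100
P(Fuscanella | evidence) = 0.21837 / 0.261 ≈ 0.837

0.063, 0.100, 0.837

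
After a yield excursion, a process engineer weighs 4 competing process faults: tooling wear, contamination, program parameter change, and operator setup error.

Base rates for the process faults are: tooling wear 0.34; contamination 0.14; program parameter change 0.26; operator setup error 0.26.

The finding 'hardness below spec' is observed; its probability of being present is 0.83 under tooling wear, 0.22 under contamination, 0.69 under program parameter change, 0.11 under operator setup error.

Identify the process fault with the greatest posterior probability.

By Bayes' rule, the unnormalized weight for each hypothesis is prior × likelihood:
  tooling wear: 0.34 × 0.83 = 0.2822
  contamination: 0.14 × 0.22 = 0.0308
  program parameter change: 0.26 × 0.69 = 0.1794
  operator setup error: 0.26 × 0.11 = 0.0286
Marginal likelihood of the evidence = 0.521.
P(tooling wear | evidence) ≈ 0.2822 / 0.521 ≈ 0.542
P(contamination | evidence) ≈ 0.0308 / 0.521 ≈ 0.059
P(program parameter change | evidence) ≈ 0.1794 / 0.521 ≈ 0.344
P(operator setup error | evidence) ≈ 0.0286 / 0.521 ≈ 0.055
The largest is 0.542, so tooling wear is most probable.

tooling wear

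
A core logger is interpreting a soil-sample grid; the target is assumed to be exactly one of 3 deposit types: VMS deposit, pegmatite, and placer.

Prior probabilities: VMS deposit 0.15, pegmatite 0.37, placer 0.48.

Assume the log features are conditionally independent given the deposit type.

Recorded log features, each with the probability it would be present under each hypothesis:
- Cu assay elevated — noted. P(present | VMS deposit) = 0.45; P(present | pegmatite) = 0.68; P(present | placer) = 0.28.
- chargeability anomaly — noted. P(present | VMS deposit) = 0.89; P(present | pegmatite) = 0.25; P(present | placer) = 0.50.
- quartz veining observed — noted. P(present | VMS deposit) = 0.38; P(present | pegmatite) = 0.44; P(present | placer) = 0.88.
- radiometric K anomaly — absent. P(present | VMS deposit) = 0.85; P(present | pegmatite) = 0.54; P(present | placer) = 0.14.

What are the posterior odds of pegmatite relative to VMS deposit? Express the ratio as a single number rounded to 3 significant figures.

3.72

Posterior odds equal prior odds times the likelihood ratio; only the two competing hypotheses matter (using 1 − P(present | H) for each absent log feature).
  pegmatite: 0.37 × 0.68 × 0.25 × 0.44 × (1 − 0.54) = 0.012731
  VMS deposit: 0.15 × 0.45 × 0.89 × 0.38 × (1 − 0.85) = 0.0034243
Posterior odds = 0.012731 / 0.0034243 ≈ 3.72.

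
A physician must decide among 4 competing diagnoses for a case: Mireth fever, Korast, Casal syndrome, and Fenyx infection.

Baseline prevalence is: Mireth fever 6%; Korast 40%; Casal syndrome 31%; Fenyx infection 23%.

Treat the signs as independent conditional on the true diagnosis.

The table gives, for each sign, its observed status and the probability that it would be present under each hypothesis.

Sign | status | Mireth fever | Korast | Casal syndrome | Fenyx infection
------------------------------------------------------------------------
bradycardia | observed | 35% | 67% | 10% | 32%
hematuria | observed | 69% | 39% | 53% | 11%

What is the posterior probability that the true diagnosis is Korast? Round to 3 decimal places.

For each hypothesis, the unnormalized posterior weight is prior × product of the sign likelihoods:
  Mireth fever: 0.06 × 0.35 × 0.69 = 0.01449
  Korast: 0.40 × 0.67 × 0.39 = 0.10452
  Casal syndrome: 0.31 × 0.10 × 0.53 = 0.01643
  Fenyx infection: 0.23 × 0.32 × 0.11 = 0.008096
The unnormalized weights sum to 0.14354.
P(Korast | evidence) = 0.10452 / 0.14354 ≈ 0.728.

0.728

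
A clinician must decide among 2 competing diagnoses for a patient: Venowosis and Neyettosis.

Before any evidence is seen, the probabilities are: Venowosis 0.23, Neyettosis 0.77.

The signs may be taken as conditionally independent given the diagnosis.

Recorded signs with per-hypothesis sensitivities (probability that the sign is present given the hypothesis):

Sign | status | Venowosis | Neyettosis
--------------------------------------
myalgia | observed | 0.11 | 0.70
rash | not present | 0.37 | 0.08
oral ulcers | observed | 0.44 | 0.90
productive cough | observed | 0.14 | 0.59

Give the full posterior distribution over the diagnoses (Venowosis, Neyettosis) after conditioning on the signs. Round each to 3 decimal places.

Multiply each prior by the joint likelihood of the sign pattern (using 1 − P(present | H) for each absent sign):
  Venowosis: 0.23 × 0.11 × (1 − 0.37) × 0.44 × 0.14 = 0.00098184
  Neyettosis: 0.77 × 0.70 × (1 − 0.08) × 0.90 × 0.59 = 0.26331
Normalizing constant Z = 0.00098184 + 0.26331 = 0.26429.
P(Venowosis | evidence) = 0.00098184 / 0.26429 ≈ 0.004
P(Neyettosis | evidence) = 0.26331 / 0.26429 ≈ 0.996

0.004, 0.996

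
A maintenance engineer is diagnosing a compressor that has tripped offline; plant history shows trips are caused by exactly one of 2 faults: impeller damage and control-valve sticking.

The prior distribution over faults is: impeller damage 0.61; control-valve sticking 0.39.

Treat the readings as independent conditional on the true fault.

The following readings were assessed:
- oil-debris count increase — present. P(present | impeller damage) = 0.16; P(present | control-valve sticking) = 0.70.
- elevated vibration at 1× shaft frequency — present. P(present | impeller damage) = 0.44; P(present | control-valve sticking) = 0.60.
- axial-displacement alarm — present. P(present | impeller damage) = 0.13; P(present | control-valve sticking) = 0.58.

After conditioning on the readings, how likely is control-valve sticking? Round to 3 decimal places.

For each hypothesis, the unnormalized posterior weight is prior × product of the reading likelihoods:
  impeller damage: 0.61 × 0.16 × 0.44 × 0.13 = 0.0055827
  control-valve sticking: 0.39 × 0.70 × 0.60 × 0.58 = 0.095004
The unnormalized weights sum to 0.10059.
P(control-valve sticking | evidence) = 0.095004 / 0.10059 ≈ 0.944.

0.944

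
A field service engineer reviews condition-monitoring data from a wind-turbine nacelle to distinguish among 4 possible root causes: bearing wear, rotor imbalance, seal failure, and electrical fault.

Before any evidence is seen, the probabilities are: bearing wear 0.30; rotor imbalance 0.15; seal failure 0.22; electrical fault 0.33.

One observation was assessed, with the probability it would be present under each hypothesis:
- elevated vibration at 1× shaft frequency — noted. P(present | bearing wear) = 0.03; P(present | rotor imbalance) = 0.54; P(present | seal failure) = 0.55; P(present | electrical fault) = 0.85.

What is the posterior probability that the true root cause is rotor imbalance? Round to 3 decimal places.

0.165

Multiply each prior by the likelihood of the observation:
  bearing wear: 0.30 × 0.03 = 0.009
  rotor imbalance: 0.15 × 0.54 = 0.081
  seal failure: 0.22 × 0.55 = 0.121
  electrical fault: 0.33 × 0.85 = 0.2805
Normalizing constant Z = 0.009 + 0.081 + 0.121 + 0.2805 = 0.4915.
P(rotor imbalance | evidence) = 0.081 / 0.4915 ≈ 0.165.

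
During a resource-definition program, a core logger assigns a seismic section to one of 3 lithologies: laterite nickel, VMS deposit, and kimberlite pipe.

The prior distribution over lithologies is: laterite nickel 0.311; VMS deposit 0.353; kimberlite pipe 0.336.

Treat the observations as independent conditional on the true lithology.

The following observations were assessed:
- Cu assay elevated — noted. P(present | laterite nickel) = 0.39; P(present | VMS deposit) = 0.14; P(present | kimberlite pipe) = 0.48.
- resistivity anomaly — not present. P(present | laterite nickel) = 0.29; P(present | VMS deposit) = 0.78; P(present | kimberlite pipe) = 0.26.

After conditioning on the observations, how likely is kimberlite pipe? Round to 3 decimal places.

By Bayes' rule with conditional independence, the unnormalized weight for each hypothesis is prior × ∏ likelihoods (using 1 − P(present | H) for each absent observation):
  laterite nickel: 0.311 × 0.39 × (1 − 0.29) = 0.086116
  VMS deposit: 0.353 × 0.14 × (1 − 0.78) = 0.010872
  kimberlite pipe: 0.336 × 0.48 × (1 − 0.26) = 0.11935
Marginal likelihood of the evidence = 0.21634.
P(kimberlite pipe | evidence) = 0.11935 / 0.21634 ≈ 0.552.

0.552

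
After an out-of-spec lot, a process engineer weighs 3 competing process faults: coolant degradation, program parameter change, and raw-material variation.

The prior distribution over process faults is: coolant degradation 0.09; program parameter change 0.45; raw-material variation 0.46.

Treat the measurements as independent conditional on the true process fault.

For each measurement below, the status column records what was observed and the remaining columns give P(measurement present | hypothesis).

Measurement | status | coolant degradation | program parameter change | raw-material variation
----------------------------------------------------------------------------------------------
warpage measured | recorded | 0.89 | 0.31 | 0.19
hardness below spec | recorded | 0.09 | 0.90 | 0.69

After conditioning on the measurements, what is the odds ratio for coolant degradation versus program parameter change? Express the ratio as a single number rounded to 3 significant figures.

0.0574

The normalizing constant cancels in an odds ratio, so compute prior × likelihood for the two hypotheses only:
  coolant degradation: 0.09 × 0.89 × 0.09 = 0.007209
  program parameter change: 0.45 × 0.31 × 0.90 = 0.12555
Odds(coolant degradation : program parameter change) = 0.007209 / 0.12555 ≈ 0.0574.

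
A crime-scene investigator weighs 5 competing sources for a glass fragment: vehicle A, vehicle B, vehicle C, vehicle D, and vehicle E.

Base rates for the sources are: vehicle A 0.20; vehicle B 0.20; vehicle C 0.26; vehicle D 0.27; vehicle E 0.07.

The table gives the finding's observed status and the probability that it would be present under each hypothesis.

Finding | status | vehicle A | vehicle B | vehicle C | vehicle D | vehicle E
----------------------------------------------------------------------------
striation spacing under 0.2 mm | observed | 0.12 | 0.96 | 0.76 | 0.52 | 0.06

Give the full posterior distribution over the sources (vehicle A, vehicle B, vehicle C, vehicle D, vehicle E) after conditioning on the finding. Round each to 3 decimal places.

Multiply each prior by the likelihood of the finding:
  vehicle A: 0.20 × 0.12 = 0.024
  vehicle B: 0.20 × 0.96 = 0.192
  vehicle C: 0.26 × 0.76 = 0.1976
  vehicle D: 0.27 × 0.52 = 0.1404
  vehicle E: 0.07 × 0.06 = 0.0042
Marginal likelihood of the evidence = 0.5582.
P(vehicle A | evidence) = 0.024 / 0.5582 ≈ 0.043
P(vehicle B | evidence) = 0.192 / 0.5582 ≈ 0.344
P(vehicle C | evidence) = 0.1976 / 0.5582 ≈ 0.354
P(vehicle D | evidence) = 0.1404 / 0.5582 ≈ 0.252
P(vehicle E | evidence) = 0.0042 / 0.5582 ≈ 0.008

0.043, 0.344, 0.354, 0.252, 0.008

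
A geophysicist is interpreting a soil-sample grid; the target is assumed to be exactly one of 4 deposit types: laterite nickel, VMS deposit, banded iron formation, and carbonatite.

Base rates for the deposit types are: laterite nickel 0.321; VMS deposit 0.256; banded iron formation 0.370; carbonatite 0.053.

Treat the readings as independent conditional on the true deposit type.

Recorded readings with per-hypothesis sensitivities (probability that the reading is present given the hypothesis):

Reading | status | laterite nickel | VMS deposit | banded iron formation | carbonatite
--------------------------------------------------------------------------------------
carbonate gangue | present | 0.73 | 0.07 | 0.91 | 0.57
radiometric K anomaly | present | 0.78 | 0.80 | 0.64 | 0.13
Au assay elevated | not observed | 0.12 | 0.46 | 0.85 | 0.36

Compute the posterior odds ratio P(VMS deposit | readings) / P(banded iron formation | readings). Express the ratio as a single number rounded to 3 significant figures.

0.240

The normalizing constant cancels in an odds ratio, so compute prior × likelihood for the two hypotheses only (using 1 − P(present | H) for each absent reading):
  VMS deposit: 0.256 × 0.07 × 0.80 × (1 − 0.46) = 0.0077414
  banded iron formation: 0.370 × 0.91 × 0.64 × (1 − 0.85) = 0.032323
Posterior odds = 0.0077414 / 0.032323 ≈ 0.240.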